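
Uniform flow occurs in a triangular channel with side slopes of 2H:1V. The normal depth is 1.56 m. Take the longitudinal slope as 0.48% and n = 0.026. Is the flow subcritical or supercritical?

subcritical

For a triangular section with side slope z = 2: A = zy² = 2×1.56² = 4.867 m²; P = 2y√(1+z²) = 2×1.56×2.236 = 6.977 m.
Hydraulic radius R = A/P = 4.867/6.977 = 0.6977 m.
V = (1/n) R^(2/3) √S = (1/0.026) × 0.6977^(2/3) × √0.0048 = 2.096 m/s. Hydraulic depth D_h = A/T = 4.867/6.24 = 0.78 m.
Froude number Fr = V/√(g·D_h) = 2.096/√(9.81×0.78) = 0.758, which is less than 1, so the flow is subcritical.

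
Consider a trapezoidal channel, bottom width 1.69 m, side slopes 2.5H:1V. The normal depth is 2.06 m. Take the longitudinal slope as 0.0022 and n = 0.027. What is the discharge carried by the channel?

Q = 26.1 m³/s

With bottom width b = 1.69 m and side slope z = 2.5: A = (b + zy)y = (1.69 + 2.5×2.06)×2.06 = 14.09 m²; P = b + 2y√(1+z²) = 1.69 + 2×2.06×2.693 = 12.78 m.
Hydraulic radius R = A/P = 14.09/12.78 = 1.102 m.
Manning's equation: Q = (1/n) A R^(2/3) S^(1/2) = (1/0.027) × 14.09 × 1.102^(2/3) × 0.0022^(1/2) = 26.1 m³/s.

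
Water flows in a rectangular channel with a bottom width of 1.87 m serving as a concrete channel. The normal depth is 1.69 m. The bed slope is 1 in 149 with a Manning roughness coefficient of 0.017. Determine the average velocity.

V = 3.44 m/s

Flow area A = b·y = 1.87 × 1.69 = 3.16 m². Wetted perimeter P = b + 2y = 1.87 + 2×1.69 = 5.25 m.
Hydraulic radius R = A/P = 3.16/5.25 = 0.602 m.
From Manning's equation, V = (1/n) R^(2/3) S^(1/2) = (1/0.017) × 0.602^(2/3) × 0.006711^(1/2) = 3.44 m/s.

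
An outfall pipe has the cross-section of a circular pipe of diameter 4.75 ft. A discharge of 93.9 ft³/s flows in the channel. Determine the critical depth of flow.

y_c = 2.8 ft

At critical depth, Q² T / (g A³) = 1, i.e. A³/T = Q²/g = 93.9²/32.2 = 273.8.
Try y = 2.47 ft: A³/T = 170.1 — too small.
Try y = 3.3 ft: A³/T = 518.6 — too large.
Try y = 2.8 ft: A³/T = 274.7 — ≈ 273.8.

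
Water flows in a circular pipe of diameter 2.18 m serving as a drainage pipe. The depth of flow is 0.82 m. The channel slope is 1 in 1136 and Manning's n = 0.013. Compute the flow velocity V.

For a circular section of diameter D = 2.18 m at depth y = 0.82 m, the central angle is θ = 2 arccos(1 − 2y/D) = 2.641 rad. Then A = (D²/8)(θ − sin θ) = 1.284 m² and P = Dθ/2 = 2.879 m.
Hydraulic radius R = A/P = 1.284/2.879 = 0.446 m.
From Manning's equation, V = (1/n) R^(2/3) S^(1/2) = (1/0.013) × 0.446^(2/3) × 0.0008803^(1/2) = 1.33 m/s.

V = 1.33 m/s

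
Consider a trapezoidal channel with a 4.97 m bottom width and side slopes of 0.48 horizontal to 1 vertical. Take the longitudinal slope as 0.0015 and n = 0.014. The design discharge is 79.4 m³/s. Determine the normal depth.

Manning's equation rearranged: A R^(2/3) = nQ / (1·√S) = 0.014 × 79.4 / (√0.0015) = 28.7.
Try y = 3.98 m: A R^(2/3) = 43.24 — too large.
Try y = 2.35 m: A R^(2/3) = 18 — too small.
Try y = 3.12 m: A R^(2/3) = 28.71 — ≈ 28.7.

y_n = 3.12 m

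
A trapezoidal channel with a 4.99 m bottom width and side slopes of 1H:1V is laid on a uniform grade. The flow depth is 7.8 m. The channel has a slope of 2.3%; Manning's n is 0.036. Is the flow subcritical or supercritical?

With bottom width b = 4.99 m and side slope z = 1: A = (b + zy)y = (4.99 + 1×7.8)×7.8 = 99.76 m²; P = b + 2y√(1+z²) = 4.99 + 2×7.8×1.414 = 27.05 m.
Hydraulic radius R = A/P = 99.76/27.05 = 3.688 m.
V = (1/n) R^(2/3) √S = (1/0.036) × 3.688^(2/3) × √0.023 = 10.06 m/s. Hydraulic depth D_h = A/T = 99.76/20.59 = 4.845 m.
Froude number Fr = V/√(g·D_h) = 10.06/√(9.81×4.845) = 1.46, which is greater than 1, so the flow is supercritical.

supercritical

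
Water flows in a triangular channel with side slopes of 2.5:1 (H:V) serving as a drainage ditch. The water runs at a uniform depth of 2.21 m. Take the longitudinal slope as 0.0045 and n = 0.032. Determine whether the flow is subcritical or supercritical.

subcritical

For a triangular section with side slope z = 2.5: A = zy² = 2.5×2.21² = 12.21 m²; P = 2y√(1+z²) = 2×2.21×2.693 = 11.9 m.
Hydraulic radius R = A/P = 12.21/11.9 = 1.026 m.
V = (1/n) R^(2/3) √S = (1/0.032) × 1.026^(2/3) × √0.0045 = 2.132 m/s. Hydraulic depth D_h = A/T = 12.21/11.05 = 1.105 m.
Froude number Fr = V/√(g·D_h) = 2.132/√(9.81×1.105) = 0.648, which is less than 1, so the flow is subcritical.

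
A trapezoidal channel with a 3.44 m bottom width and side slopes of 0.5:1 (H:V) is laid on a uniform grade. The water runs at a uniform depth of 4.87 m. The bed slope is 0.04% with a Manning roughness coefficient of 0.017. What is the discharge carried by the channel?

Q = 53.4 m³/s

With bottom width b = 3.44 m and side slope z = 0.5: A = (b + zy)y = (3.44 + 0.5×4.87)×4.87 = 28.61 m²; P = b + 2y√(1+z²) = 3.44 + 2×4.87×1.118 = 14.33 m.
Hydraulic radius R = A/P = 28.61/14.33 = 1.997 m.
Manning's equation: Q = (1/n) A R^(2/3) S^(1/2) = (1/0.017) × 28.61 × 1.997^(2/3) × 0.0004^(1/2) = 53.4 m³/s.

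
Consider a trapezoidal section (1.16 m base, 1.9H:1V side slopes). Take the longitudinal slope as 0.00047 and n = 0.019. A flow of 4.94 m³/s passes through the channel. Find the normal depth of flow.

y_n = 1.39 m

Manning's equation rearranged: A R^(2/3) = nQ / (1·√S) = 0.019 × 4.94 / (√0.00047) = 4.329.
At y = 1.18 m: A R^(2/3) = 2.996 — short.
At y = 1.71 m: A R^(2/3) = 6.958 — over.
At y = 1.39 m: A R^(2/3) = 4.327 — close enough.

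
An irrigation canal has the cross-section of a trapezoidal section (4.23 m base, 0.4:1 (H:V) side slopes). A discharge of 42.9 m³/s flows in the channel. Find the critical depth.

At critical depth, Q² T / (g A³) = 1, i.e. A³/T = Q²/g = 42.9²/9.81 = 187.6.
At y = 1.53 m: A³/T = 74.55 — short.
At y = 2.05 m: A³/T = 189 — matches.

y_c = 2.05 m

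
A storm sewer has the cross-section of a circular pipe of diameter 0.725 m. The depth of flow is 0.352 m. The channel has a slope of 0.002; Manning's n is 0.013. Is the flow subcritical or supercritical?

subcritical

For a circular section of diameter D = 0.725 m at depth y = 0.352 m, the central angle is θ = 2 arccos(1 − 2y/D) = 3.084 rad. Then A = (D²/8)(θ − sin θ) = 0.1988 m² and P = Dθ/2 = 1.118 m.
Hydraulic radius R = A/P = 0.1988/1.118 = 0.1778 m.
V = (1/n) R^(2/3) √S = (1/0.013) × 0.1778^(2/3) × √0.002 = 1.088 m/s. Hydraulic depth D_h = A/T = 0.1988/0.7247 = 0.2743 m.
Froude number Fr = V/√(g·D_h) = 1.088/√(9.81×0.2743) = 0.663, which is less than 1, so the flow is subcritical.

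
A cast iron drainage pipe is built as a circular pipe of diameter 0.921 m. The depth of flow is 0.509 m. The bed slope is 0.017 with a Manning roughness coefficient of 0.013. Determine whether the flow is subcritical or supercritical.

For a circular section of diameter D = 0.921 m at depth y = 0.509 m, the central angle is θ = 2 arccos(1 − 2y/D) = 3.353 rad. Then A = (D²/8)(θ − sin θ) = 0.3777 m² and P = Dθ/2 = 1.544 m.
Hydraulic radius R = A/P = 0.3777/1.544 = 0.2446 m.
V = (1/n) R^(2/3) √S = (1/0.013) × 0.2446^(2/3) × √0.017 = 3.923 m/s. Hydraulic depth D_h = A/T = 0.3777/0.9159 = 0.4124 m.
Froude number Fr = V/√(g·D_h) = 3.923/√(9.81×0.4124) = 1.95, which is greater than 1, so the flow is supercritical.

supercritical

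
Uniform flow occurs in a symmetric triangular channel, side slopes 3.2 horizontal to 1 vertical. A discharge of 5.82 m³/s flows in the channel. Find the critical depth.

At critical depth, Q² T / (g A³) = 1, i.e. A³/T = Q²/g = 5.82²/9.81 = 3.453.
Trying y = 0.813 m: A³/T = 1.819 — too small.
Trying y = 1.12 m: A³/T = 9.023 — too large.
Trying y = 0.924 m: A³/T = 3.448 — matches.

y_c = 0.924 m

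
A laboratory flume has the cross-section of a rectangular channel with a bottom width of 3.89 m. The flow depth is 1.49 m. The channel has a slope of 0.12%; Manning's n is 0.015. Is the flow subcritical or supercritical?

Flow area A = b·y = 3.89 × 1.49 = 5.796 m². Wetted perimeter P = b + 2y = 3.89 + 2×1.49 = 6.87 m.
Hydraulic radius R = A/P = 5.796/6.87 = 0.8437 m.
V = (1/n) R^(2/3) √S = (1/0.015) × 0.8437^(2/3) × √0.0012 = 2.062 m/s. Hydraulic depth D_h = A/T = 5.796/3.89 = 1.49 m.
Froude number Fr = V/√(g·D_h) = 2.062/√(9.81×1.49) = 0.539, which is less than 1, so the flow is subcritical.

subcritical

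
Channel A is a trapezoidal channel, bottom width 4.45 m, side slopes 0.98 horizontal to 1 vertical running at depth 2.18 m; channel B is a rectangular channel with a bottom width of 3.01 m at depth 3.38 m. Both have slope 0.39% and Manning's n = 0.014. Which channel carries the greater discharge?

channel A

Channel A: With bottom width b = 4.45 m and side slope z = 0.98: A = (b + zy)y = (4.45 + 0.98×2.18)×2.18 = 14.36 m²; P = b + 2y√(1+z²) = 4.45 + 2×2.18×1.4 = 10.55 m. Hydraulic radius R = A/P = 14.36/10.55 = 1.36 m. Q_A = (1/0.014)·14.36·1.36^(2/3)·√0.0039 = 78.64 m³/s.
Channel B: Flow area A = b·y = 3.01 × 3.38 = 10.17 m². Wetted perimeter P = b + 2y = 3.01 + 2×3.38 = 9.77 m. Hydraulic radius R = A/P = 10.17/9.77 = 1.041 m. Q_B = (1/0.014)·10.17·1.041^(2/3)·√0.0039 = 46.62 m³/s.
Q_A = 78.64 m³/s vs Q_B = 46.62 m³/s, so channel A carries more.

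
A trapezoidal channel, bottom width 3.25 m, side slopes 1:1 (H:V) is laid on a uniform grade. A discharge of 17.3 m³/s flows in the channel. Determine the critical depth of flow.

y_c = 1.24 m

At critical depth, Q² T / (g A³) = 1, i.e. A³/T = Q²/g = 17.3²/9.81 = 30.51.
Try y = 1.1 m: A³/T = 20.1 — too small.
Try y = 1.57 m: A³/T = 67.82 — too large.
Try y = 1.24 m: A³/T = 30.12 — matches.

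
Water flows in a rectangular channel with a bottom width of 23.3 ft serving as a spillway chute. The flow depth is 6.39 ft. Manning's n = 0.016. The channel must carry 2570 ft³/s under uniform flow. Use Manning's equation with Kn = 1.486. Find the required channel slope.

S = 0.00522

Flow area A = b·y = 23.3 × 6.39 = 148.9 ft². Wetted perimeter P = b + 2y = 23.3 + 2×6.39 = 36.08 ft.
Hydraulic radius R = A/P = 148.9/36.08 = 4.127 ft.
From Manning's equation, S = [nQ / (1.486 A R^(2/3))]² = [0.016 × 2570 / (1.486 × 148.9 × 4.127^(2/3))]² = 0.00522.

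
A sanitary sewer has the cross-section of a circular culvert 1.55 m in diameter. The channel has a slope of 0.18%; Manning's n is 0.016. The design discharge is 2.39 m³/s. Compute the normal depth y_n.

y_n = 1.15 m

Manning's equation rearranged: A R^(2/3) = nQ / (1·√S) = 0.016 × 2.39 / (√0.0018) = 0.9013.
Try y = 1.02 m: A R^(2/3) = 0.772 — short.
Try y = 1.15 m: A R^(2/3) = 0.903 — close enough.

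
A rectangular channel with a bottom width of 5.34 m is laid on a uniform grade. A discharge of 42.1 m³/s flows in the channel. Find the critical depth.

For a rectangular channel, critical depth y_c = (q²/g)^(1/3) where q = Q/b = 42.1/5.34 = 7.884 m²/s.
So y_c = (7.884²/9.81)^(1/3) = 1.85 m.

y_c = 1.85 m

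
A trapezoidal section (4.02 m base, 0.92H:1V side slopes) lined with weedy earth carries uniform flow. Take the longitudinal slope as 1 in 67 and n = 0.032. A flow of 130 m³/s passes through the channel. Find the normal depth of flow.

y_n = 3.28 m

Manning's equation rearranged: A R^(2/3) = nQ / (1·√S) = 0.032 × 130 / (√0.01493) = 34.05.
Try y = 2.82 m: A R^(2/3) = 25.48 — too small.
Try y = 3.81 m: A R^(2/3) = 45.43 — too large.
Try y = 3.28 m: A R^(2/3) = 33.96 — matches.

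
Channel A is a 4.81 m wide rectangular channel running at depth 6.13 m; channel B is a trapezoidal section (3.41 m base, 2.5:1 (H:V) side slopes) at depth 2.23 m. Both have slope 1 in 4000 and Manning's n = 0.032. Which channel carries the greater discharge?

channel A

Channel A: Flow area A = b·y = 4.81 × 6.13 = 29.49 m². Wetted perimeter P = b + 2y = 4.81 + 2×6.13 = 17.07 m. Hydraulic radius R = A/P = 29.49/17.07 = 1.727 m. Q_A = (1/0.032)·29.49·1.727^(2/3)·√0.00025 = 20.97 m³/s.
Channel B: With bottom width b = 3.41 m and side slope z = 2.5: A = (b + zy)y = (3.41 + 2.5×2.23)×2.23 = 20.04 m²; P = b + 2y√(1+z²) = 3.41 + 2×2.23×2.693 = 15.42 m. Hydraulic radius R = A/P = 20.04/15.42 = 1.299 m. Q_B = (1/0.032)·20.04·1.299^(2/3)·√0.00025 = 11.79 m³/s.
Q_A = 20.97 m³/s vs Q_B = 11.79 m³/s, so channel A carries more.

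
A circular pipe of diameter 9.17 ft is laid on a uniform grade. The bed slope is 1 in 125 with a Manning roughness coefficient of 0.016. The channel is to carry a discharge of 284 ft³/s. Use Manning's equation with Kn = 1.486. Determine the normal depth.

Manning's equation rearranged: A R^(2/3) = nQ / (1.486·√S) = 0.016 × 284 / (1.486 × √0.008) = 34.19.
Try y = 3.82 ft: A R^(2/3) = 41.66 — too large.
Try y = 3.43 ft: A R^(2/3) = 34.19 — ≈ 34.19.

y_n = 3.43 ft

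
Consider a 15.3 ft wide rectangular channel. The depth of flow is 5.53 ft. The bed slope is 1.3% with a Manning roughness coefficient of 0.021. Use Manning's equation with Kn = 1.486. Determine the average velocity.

Flow area A = b·y = 15.3 × 5.53 = 84.61 ft². Wetted perimeter P = b + 2y = 15.3 + 2×5.53 = 26.36 ft.
Hydraulic radius R = A/P = 84.61/26.36 = 3.21 ft.
From Manning's equation, V = (1.486/n) R^(2/3) S^(1/2) = (1.486/0.021) × 3.21^(2/3) × 0.013^(1/2) = 17.6 ft/s.

V = 17.6 ft/s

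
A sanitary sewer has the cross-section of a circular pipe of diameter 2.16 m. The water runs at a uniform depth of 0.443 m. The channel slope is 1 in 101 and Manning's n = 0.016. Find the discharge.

Q = 1.39 m³/s

For a circular section of diameter D = 2.16 m at depth y = 0.443 m, the central angle is θ = 2 arccos(1 − 2y/D) = 1.88 rad. Then A = (D²/8)(θ − sin θ) = 0.5408 m² and P = Dθ/2 = 2.03 m.
Hydraulic radius R = A/P = 0.5408/2.03 = 0.2664 m.
Manning's equation: Q = (1/n) A R^(2/3) S^(1/2) = (1/0.016) × 0.5408 × 0.2664^(2/3) × 0.009901^(1/2) = 1.39 m³/s.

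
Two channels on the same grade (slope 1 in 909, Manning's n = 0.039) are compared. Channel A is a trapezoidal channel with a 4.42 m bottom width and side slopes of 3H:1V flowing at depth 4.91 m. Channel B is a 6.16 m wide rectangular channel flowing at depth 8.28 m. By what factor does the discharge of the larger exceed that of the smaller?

2.06

Channel A: With bottom width b = 4.42 m and side slope z = 3: A = (b + zy)y = (4.42 + 3×4.91)×4.91 = 94.03 m²; P = b + 2y√(1+z²) = 4.42 + 2×4.91×3.162 = 35.47 m. Hydraulic radius R = A/P = 94.03/35.47 = 2.651 m. Q_A = (1/0.039)·94.03·2.651^(2/3)·√0.0011 = 153.2 m³/s.
Channel B: Flow area A = b·y = 6.16 × 8.28 = 51 m². Wetted perimeter P = b + 2y = 6.16 + 2×8.28 = 22.72 m. Hydraulic radius R = A/P = 51/22.72 = 2.245 m. Q_B = (1/0.039)·51·2.245^(2/3)·√0.0011 = 74.37 m³/s.
The larger discharge is 153.2 m³/s and the smaller is 74.37 m³/s; the ratio is 2.06.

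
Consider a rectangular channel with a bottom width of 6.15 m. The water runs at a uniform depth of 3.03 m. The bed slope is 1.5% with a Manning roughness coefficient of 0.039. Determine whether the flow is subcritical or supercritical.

Flow area A = b·y = 6.15 × 3.03 = 18.63 m². Wetted perimeter P = b + 2y = 6.15 + 2×3.03 = 12.21 m.
Hydraulic radius R = A/P = 18.63/12.21 = 1.526 m.
V = (1/n) R^(2/3) √S = (1/0.039) × 1.526^(2/3) × √0.015 = 4.163 m/s. Hydraulic depth D_h = A/T = 18.63/6.15 = 3.03 m.
Froude number Fr = V/√(g·D_h) = 4.163/√(9.81×3.03) = 0.764, which is less than 1, so the flow is subcritical.

subcritical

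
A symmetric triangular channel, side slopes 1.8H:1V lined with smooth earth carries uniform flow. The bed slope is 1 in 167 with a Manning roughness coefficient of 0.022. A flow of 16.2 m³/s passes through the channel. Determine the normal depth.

y_n = 1.75 m

Manning's equation rearranged: A R^(2/3) = nQ / (1·√S) = 0.022 × 16.2 / (√0.005988) = 4.606.
Trying y = 1.91 m: A R^(2/3) = 5.822 — over.
Trying y = 1.35 m: A R^(2/3) = 2.308 — short.
Trying y = 1.75 m: A R^(2/3) = 4.61 — matches.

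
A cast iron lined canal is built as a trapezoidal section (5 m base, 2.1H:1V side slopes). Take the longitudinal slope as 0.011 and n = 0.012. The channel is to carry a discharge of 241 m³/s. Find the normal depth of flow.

y_n = 2.25 m

Manning's equation rearranged: A R^(2/3) = nQ / (1·√S) = 0.012 × 241 / (√0.011) = 27.57.
Trying y = 2.74 m: A R^(2/3) = 41.32 — too large.
Trying y = 1.97 m: A R^(2/3) = 21.12 — too small.
Trying y = 2.25 m: A R^(2/3) = 27.58 — close enough.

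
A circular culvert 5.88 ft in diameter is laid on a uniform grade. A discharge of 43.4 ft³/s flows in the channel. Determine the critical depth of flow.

At critical depth, Q² T / (g A³) = 1, i.e. A³/T = Q²/g = 43.4²/32.2 = 58.5.
Trying y = 2.22 ft: A³/T = 145.1 — high.
Trying y = 1.75 ft: A³/T = 57.87 — close enough.

y_c = 1.75 ft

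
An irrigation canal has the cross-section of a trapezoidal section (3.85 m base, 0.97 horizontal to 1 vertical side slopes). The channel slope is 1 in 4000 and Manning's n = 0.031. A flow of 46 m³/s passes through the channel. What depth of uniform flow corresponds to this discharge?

Manning's equation rearranged: A R^(2/3) = nQ / (1·√S) = 0.031 × 46 / (√0.00025) = 90.19.
At y = 6.28 m: A R^(2/3) = 127.7 — too large.
At y = 4.02 m: A R^(2/3) = 50.6 — too small.
At y = 5.33 m: A R^(2/3) = 90.22 — ≈ 90.19.

y_n = 5.33 m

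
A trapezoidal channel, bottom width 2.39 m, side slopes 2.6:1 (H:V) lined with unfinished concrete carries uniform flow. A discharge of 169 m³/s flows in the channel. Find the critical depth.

y_c = 3.44 m

At critical depth, Q² T / (g A³) = 1, i.e. A³/T = Q²/g = 169²/9.81 = 2911.
Trying y = 4.07 m: A³/T = 6248 — high.
Trying y = 3.44 m: A³/T = 2923 — close enough.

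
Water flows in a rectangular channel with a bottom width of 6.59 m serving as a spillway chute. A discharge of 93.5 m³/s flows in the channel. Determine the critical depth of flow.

y_c = 2.74 m

For a rectangular channel, critical depth y_c = (q²/g)^(1/3) where q = Q/b = 93.5/6.59 = 14.19 m²/s.
So y_c = (14.19²/9.81)^(1/3) = 2.74 m.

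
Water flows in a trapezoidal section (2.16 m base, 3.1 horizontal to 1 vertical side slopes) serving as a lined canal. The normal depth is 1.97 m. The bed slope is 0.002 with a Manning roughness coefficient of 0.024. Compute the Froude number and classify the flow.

subcritical

With bottom width b = 2.16 m and side slope z = 3.1: A = (b + zy)y = (2.16 + 3.1×1.97)×1.97 = 16.29 m²; P = b + 2y√(1+z²) = 2.16 + 2×1.97×3.257 = 14.99 m.
Hydraulic radius R = A/P = 16.29/14.99 = 1.086 m.
V = (1/n) R^(2/3) √S = (1/0.024) × 1.086^(2/3) × √0.002 = 1.969 m/s. Hydraulic depth D_h = A/T = 16.29/14.37 = 1.133 m.
Froude number Fr = V/√(g·D_h) = 1.969/√(9.81×1.133) = 0.591, which is less than 1, so the flow is subcritical.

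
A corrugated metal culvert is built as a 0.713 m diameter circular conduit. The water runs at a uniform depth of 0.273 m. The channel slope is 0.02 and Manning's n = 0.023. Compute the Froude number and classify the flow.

For a circular section of diameter D = 0.713 m at depth y = 0.273 m, the central angle is θ = 2 arccos(1 − 2y/D) = 2.669 rad. Then A = (D²/8)(θ − sin θ) = 0.1406 m² and P = Dθ/2 = 0.9514 m.
Hydraulic radius R = A/P = 0.1406/0.9514 = 0.1478 m.
V = (1/n) R^(2/3) √S = (1/0.023) × 0.1478^(2/3) × √0.02 = 1.719 m/s. Hydraulic depth D_h = A/T = 0.1406/0.6932 = 0.2029 m.
Froude number Fr = V/√(g·D_h) = 1.719/√(9.81×0.2029) = 1.22, which is greater than 1, so the flow is supercritical.

supercritical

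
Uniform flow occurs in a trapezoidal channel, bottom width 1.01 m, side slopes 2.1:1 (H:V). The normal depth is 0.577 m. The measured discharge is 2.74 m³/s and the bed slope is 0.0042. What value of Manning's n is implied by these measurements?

n = 0.015

With bottom width b = 1.01 m and side slope z = 2.1: A = (b + zy)y = (1.01 + 2.1×0.577)×0.577 = 1.282 m²; P = b + 2y√(1+z²) = 1.01 + 2×0.577×2.326 = 3.694 m.
Hydraulic radius R = A/P = 1.282/3.694 = 0.347 m.
Rearranging Manning's equation: n = (1/Q) A R^(2/3) S^(1/2) = (1/2.74) × 1.282 × 0.347^(2/3) × √0.0042 = 0.015.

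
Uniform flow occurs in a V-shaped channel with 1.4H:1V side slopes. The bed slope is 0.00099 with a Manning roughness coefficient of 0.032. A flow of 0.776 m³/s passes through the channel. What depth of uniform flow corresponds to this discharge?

Manning's equation rearranged: A R^(2/3) = nQ / (1·√S) = 0.032 × 0.776 / (√0.00099) = 0.7892.
Trying y = 0.784 m: A R^(2/3) = 0.4017 — low.
Trying y = 1.16 m: A R^(2/3) = 1.142 — high.
Trying y = 1.01 m: A R^(2/3) = 0.7894 — ≈ 0.7892.

y_n = 1.01 m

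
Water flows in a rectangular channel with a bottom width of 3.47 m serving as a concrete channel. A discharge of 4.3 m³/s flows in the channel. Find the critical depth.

For a rectangular channel, critical depth y_c = (q²/g)^(1/3) where q = Q/b = 4.3/3.47 = 1.239 m²/s.
So y_c = (1.239²/9.81)^(1/3) = 0.539 m.

y_c = 0.539 m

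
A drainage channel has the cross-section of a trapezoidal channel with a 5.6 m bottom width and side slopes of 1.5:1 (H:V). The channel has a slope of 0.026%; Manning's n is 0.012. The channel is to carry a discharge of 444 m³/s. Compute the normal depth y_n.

Manning's equation rearranged: A R^(2/3) = nQ / (1·√S) = 0.012 × 444 / (√0.00026) = 330.4.
Trying y = 9.22 m: A R^(2/3) = 496.4 — too large.
Trying y = 5.37 m: A R^(2/3) = 150.4 — too small.
Trying y = 7.7 m: A R^(2/3) = 330.4 — close enough.

y_n = 7.7 m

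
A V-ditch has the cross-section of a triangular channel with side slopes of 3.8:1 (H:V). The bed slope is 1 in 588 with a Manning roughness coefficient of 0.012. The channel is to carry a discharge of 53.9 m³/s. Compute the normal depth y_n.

y_n = 2.04 m

Manning's equation rearranged: A R^(2/3) = nQ / (1·√S) = 0.012 × 53.9 / (√0.001701) = 15.68.
Trying y = 1.47 m: A R^(2/3) = 6.54 — short.
Trying y = 2.34 m: A R^(2/3) = 22.59 — over.
Trying y = 2.04 m: A R^(2/3) = 15.67 — close enough.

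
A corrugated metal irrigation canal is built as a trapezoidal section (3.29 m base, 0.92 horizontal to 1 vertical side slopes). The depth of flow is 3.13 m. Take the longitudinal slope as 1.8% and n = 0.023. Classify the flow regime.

supercritical

With bottom width b = 3.29 m and side slope z = 0.92: A = (b + zy)y = (3.29 + 0.92×3.13)×3.13 = 19.31 m²; P = b + 2y√(1+z²) = 3.29 + 2×3.13×1.359 = 11.8 m.
Hydraulic radius R = A/P = 19.31/11.8 = 1.637 m.
V = (1/n) R^(2/3) √S = (1/0.023) × 1.637^(2/3) × √0.018 = 8.102 m/s. Hydraulic depth D_h = A/T = 19.31/9.049 = 2.134 m.
Froude number Fr = V/√(g·D_h) = 8.102/√(9.81×2.134) = 1.77, which is greater than 1, so the flow is supercritical.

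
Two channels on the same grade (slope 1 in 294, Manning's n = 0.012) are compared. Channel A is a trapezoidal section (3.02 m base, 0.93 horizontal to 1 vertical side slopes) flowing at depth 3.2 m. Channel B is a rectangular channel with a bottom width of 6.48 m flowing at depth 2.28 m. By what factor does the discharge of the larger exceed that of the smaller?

1.48

Channel A: With bottom width b = 3.02 m and side slope z = 0.93: A = (b + zy)y = (3.02 + 0.93×3.2)×3.2 = 19.19 m²; P = b + 2y√(1+z²) = 3.02 + 2×3.2×1.366 = 11.76 m. Hydraulic radius R = A/P = 19.19/11.76 = 1.632 m. Q_A = (1/0.012)·19.19·1.632^(2/3)·√0.003401 = 129.2 m³/s.
Channel B: Flow area A = b·y = 6.48 × 2.28 = 14.77 m². Wetted perimeter P = b + 2y = 6.48 + 2×2.28 = 11.04 m. Hydraulic radius R = A/P = 14.77/11.04 = 1.338 m. Q_B = (1/0.012)·14.77·1.338^(2/3)·√0.003401 = 87.2 m³/s.
The larger discharge is 129.2 m³/s and the smaller is 87.2 m³/s; the ratio is 1.48.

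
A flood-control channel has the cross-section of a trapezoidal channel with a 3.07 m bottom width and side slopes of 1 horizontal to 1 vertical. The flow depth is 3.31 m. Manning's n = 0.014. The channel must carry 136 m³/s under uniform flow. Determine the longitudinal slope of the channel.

With bottom width b = 3.07 m and side slope z = 1: A = (b + zy)y = (3.07 + 1×3.31)×3.31 = 21.12 m²; P = b + 2y√(1+z²) = 3.07 + 2×3.31×1.414 = 12.43 m.
Hydraulic radius R = A/P = 21.12/12.43 = 1.699 m.
From Manning's equation, S = [nQ / (1 A R^(2/3))]² = [0.014 × 136 / (1 × 21.12 × 1.699^(2/3))]² = 0.00401.

S = 0.00401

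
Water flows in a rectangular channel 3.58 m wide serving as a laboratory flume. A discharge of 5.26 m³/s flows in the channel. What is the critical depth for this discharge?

For a rectangular channel, critical depth y_c = (q²/g)^(1/3) where q = Q/b = 5.26/3.58 = 1.469 m²/s.
So y_c = (1.469²/9.81)^(1/3) = 0.604 m.

y_c = 0.604 m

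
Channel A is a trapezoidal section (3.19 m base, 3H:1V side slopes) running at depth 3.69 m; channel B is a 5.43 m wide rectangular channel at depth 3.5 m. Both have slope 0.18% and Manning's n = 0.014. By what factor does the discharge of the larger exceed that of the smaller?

Channel A: With bottom width b = 3.19 m and side slope z = 3: A = (b + zy)y = (3.19 + 3×3.69)×3.69 = 52.62 m²; P = b + 2y√(1+z²) = 3.19 + 2×3.69×3.162 = 26.53 m. Hydraulic radius R = A/P = 52.62/26.53 = 1.984 m. Q_A = (1/0.014)·52.62·1.984^(2/3)·√0.0018 = 251.7 m³/s.
Channel B: Flow area A = b·y = 5.43 × 3.5 = 19 m². Wetted perimeter P = b + 2y = 5.43 + 2×3.5 = 12.43 m. Hydraulic radius R = A/P = 19/12.43 = 1.529 m. Q_B = (1/0.014)·19·1.529^(2/3)·√0.0018 = 76.44 m³/s.
The larger discharge is 251.7 m³/s and the smaller is 76.44 m³/s; the ratio is 3.29.

3.29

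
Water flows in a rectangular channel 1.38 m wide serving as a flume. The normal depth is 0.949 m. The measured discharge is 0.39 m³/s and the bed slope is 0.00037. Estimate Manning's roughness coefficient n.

Flow area A = b·y = 1.38 × 0.949 = 1.31 m². Wetted perimeter P = b + 2y = 1.38 + 2×0.949 = 3.278 m.
Hydraulic radius R = A/P = 1.31/3.278 = 0.3995 m.
Rearranging Manning's equation: n = (1/Q) A R^(2/3) S^(1/2) = (1/0.39) × 1.31 × 0.3995^(2/3) × √0.00037 = 0.035.

n = 0.035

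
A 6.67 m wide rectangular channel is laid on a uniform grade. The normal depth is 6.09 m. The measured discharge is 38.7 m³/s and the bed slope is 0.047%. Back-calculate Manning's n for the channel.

n = 0.038

Flow area A = b·y = 6.67 × 6.09 = 40.62 m². Wetted perimeter P = b + 2y = 6.67 + 2×6.09 = 18.85 m.
Hydraulic radius R = A/P = 40.62/18.85 = 2.155 m.
Rearranging Manning's equation: n = (1/Q) A R^(2/3) S^(1/2) = (1/38.7) × 40.62 × 2.155^(2/3) × √0.00047 = 0.038.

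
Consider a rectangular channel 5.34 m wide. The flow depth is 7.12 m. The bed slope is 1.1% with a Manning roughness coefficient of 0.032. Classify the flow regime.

Flow area A = b·y = 5.34 × 7.12 = 38.02 m². Wetted perimeter P = b + 2y = 5.34 + 2×7.12 = 19.58 m.
Hydraulic radius R = A/P = 38.02/19.58 = 1.942 m.
V = (1/n) R^(2/3) √S = (1/0.032) × 1.942^(2/3) × √0.011 = 5.101 m/s. Hydraulic depth D_h = A/T = 38.02/5.34 = 7.12 m.
Froude number Fr = V/√(g·D_h) = 5.101/√(9.81×7.12) = 0.61, which is less than 1, so the flow is subcritical.

subcritical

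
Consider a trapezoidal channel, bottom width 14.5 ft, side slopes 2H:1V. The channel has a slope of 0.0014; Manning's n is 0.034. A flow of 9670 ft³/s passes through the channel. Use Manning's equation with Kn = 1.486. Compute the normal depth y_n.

Manning's equation rearranged: A R^(2/3) = nQ / (1.486·√S) = 0.034 × 9670 / (1.486 × √0.0014) = 5913.
Try y = 23.6 ft: A R^(2/3) = 7687 — high.
Try y = 15.8 ft: A R^(2/3) = 3046 — low.
Try y = 21.1 ft: A R^(2/3) = 5914 — close enough.

y_n = 21.1 ft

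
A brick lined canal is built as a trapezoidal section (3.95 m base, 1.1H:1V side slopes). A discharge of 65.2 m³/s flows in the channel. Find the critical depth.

At critical depth, Q² T / (g A³) = 1, i.e. A³/T = Q²/g = 65.2²/9.81 = 433.3.
At y = 2.89 m: A³/T = 848.4 — high.
At y = 1.8 m: A³/T = 153.7 — low.
At y = 2.41 m: A³/T = 435.2 — close enough.

y_c = 2.41 m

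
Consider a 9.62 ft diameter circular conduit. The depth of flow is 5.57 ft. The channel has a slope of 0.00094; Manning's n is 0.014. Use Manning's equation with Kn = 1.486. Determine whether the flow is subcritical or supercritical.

subcritical

For a circular section of diameter D = 9.62 ft at depth y = 5.57 ft, the central angle is θ = 2 arccos(1 − 2y/D) = 3.459 rad. Then A = (D²/8)(θ − sin θ) = 43.62 ft² and P = Dθ/2 = 16.64 ft.
Hydraulic radius R = A/P = 43.62/16.64 = 2.622 ft.
V = (1.486/n) R^(2/3) √S = (1.486/0.014) × 2.622^(2/3) × √0.00094 = 6.188 ft/s. Hydraulic depth D_h = A/T = 43.62/9.499 = 4.592 ft.
Froude number Fr = V/√(g·D_h) = 6.188/√(32.2×4.592) = 0.509, which is less than 1, so the flow is subcritical.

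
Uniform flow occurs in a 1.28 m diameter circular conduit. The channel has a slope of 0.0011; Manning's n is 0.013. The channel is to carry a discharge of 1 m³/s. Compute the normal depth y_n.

Manning's equation rearranged: A R^(2/3) = nQ / (1·√S) = 0.013 × 1 / (√0.0011) = 0.392.
Try y = 0.897 m: A R^(2/3) = 0.5048 — high.
Try y = 0.644 m: A R^(2/3) = 0.3042 — low.
Try y = 0.753 m: A R^(2/3) = 0.3923 — matches.

y_n = 0.753 m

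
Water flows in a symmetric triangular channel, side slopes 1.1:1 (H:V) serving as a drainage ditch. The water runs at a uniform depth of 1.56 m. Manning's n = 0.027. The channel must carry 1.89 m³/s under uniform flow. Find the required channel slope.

For a triangular section with side slope z = 1.1: A = zy² = 1.1×1.56² = 2.677 m²; P = 2y√(1+z²) = 2×1.56×1.487 = 4.638 m.
Hydraulic radius R = A/P = 2.677/4.638 = 0.5772 m.
From Manning's equation, S = [nQ / (1 A R^(2/3))]² = [0.027 × 1.89 / (1 × 2.677 × 0.5772^(2/3))]² = 0.000756.

S = 0.000756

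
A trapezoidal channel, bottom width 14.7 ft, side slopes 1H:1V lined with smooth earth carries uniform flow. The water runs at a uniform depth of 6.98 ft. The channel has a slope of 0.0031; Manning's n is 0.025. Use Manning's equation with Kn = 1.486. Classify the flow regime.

subcritical

With bottom width b = 14.7 ft and side slope z = 1: A = (b + zy)y = (14.7 + 1×6.98)×6.98 = 151.3 ft²; P = b + 2y√(1+z²) = 14.7 + 2×6.98×1.414 = 34.44 ft.
Hydraulic radius R = A/P = 151.3/34.44 = 4.394 ft.
V = (1.486/n) R^(2/3) √S = (1.486/0.025) × 4.394^(2/3) × √0.0031 = 8.878 ft/s. Hydraulic depth D_h = A/T = 151.3/28.66 = 5.28 ft.
Froude number Fr = V/√(g·D_h) = 8.878/√(32.2×5.28) = 0.681, which is less than 1, so the flow is subcritical.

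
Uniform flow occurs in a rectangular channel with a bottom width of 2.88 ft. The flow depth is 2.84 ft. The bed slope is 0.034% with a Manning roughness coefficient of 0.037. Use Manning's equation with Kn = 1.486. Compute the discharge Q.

Flow area A = b·y = 2.88 × 2.84 = 8.179 ft². Wetted perimeter P = b + 2y = 2.88 + 2×2.84 = 8.56 ft.
Hydraulic radius R = A/P = 8.179/8.56 = 0.9555 ft.
Manning's equation: Q = (1.486/n) A R^(2/3) S^(1/2) = (1.486/0.037) × 8.179 × 0.9555^(2/3) × 0.00034^(1/2) = 5.88 ft³/s.

Q = 5.88 ft³/s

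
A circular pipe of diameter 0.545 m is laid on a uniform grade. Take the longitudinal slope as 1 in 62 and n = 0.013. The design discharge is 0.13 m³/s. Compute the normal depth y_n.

y_n = 0.172 m

Manning's equation rearranged: A R^(2/3) = nQ / (1·√S) = 0.013 × 0.13 / (√0.01613) = 0.01331.
Trying y = 0.19 m: A R^(2/3) = 0.01612 — over.
Trying y = 0.146 m: A R^(2/3) = 0.009699 — short.
Trying y = 0.172 m: A R^(2/3) = 0.01334 — close enough.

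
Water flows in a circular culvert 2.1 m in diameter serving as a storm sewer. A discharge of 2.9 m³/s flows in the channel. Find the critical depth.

At critical depth, Q² T / (g A³) = 1, i.e. A³/T = Q²/g = 2.9²/9.81 = 0.8573.
Trying y = 1.02 m: A³/T = 2.214 — high.
Trying y = 0.545 m: A³/T = 0.1975 — low.
Trying y = 0.796 m: A³/T = 0.8558 — ≈ 0.8573.

y_c = 0.796 m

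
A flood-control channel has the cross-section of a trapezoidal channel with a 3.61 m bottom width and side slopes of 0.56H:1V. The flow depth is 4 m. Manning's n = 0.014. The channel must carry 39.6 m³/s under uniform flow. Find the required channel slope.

S = 0.000251

With bottom width b = 3.61 m and side slope z = 0.56: A = (b + zy)y = (3.61 + 0.56×4)×4 = 23.4 m²; P = b + 2y√(1+z²) = 3.61 + 2×4×1.146 = 12.78 m.
Hydraulic radius R = A/P = 23.4/12.78 = 1.831 m.
From Manning's equation, S = [nQ / (1 A R^(2/3))]² = [0.014 × 39.6 / (1 × 23.4 × 1.831^(2/3))]² = 0.000251.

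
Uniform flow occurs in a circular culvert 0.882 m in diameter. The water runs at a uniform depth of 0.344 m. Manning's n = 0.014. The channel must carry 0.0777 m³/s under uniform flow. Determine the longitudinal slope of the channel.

S = 0.00023

For a circular section of diameter D = 0.882 m at depth y = 0.344 m, the central angle is θ = 2 arccos(1 − 2y/D) = 2.698 rad. Then A = (D²/8)(θ − sin θ) = 0.2206 m² and P = Dθ/2 = 1.19 m.
Hydraulic radius R = A/P = 0.2206/1.19 = 0.1854 m.
From Manning's equation, S = [nQ / (1 A R^(2/3))]² = [0.014 × 0.0777 / (1 × 0.2206 × 0.1854^(2/3))]² = 0.00023.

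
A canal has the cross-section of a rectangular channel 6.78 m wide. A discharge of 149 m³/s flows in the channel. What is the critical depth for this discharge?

y_c = 3.67 m

For a rectangular channel, critical depth y_c = (q²/g)^(1/3) where q = Q/b = 149/6.78 = 21.98 m²/s.
So y_c = (21.98²/9.81)^(1/3) = 3.67 m.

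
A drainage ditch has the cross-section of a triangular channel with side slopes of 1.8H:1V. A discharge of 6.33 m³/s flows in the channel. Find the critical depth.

y_c = 1.2 m

At critical depth, Q² T / (g A³) = 1, i.e. A³/T = Q²/g = 6.33²/9.81 = 4.084.
Try y = 0.94 m: A³/T = 1.189 — too small.
Try y = 1.35 m: A³/T = 7.264 — too large.
Try y = 1.2 m: A³/T = 4.031 — close enough.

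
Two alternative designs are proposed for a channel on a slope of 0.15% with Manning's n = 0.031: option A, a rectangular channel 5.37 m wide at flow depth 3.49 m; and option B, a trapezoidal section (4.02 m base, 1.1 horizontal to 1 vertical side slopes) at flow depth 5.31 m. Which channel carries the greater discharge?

Channel A: Flow area A = b·y = 5.37 × 3.49 = 18.74 m². Wetted perimeter P = b + 2y = 5.37 + 2×3.49 = 12.35 m. Hydraulic radius R = A/P = 18.74/12.35 = 1.518 m. Q_A = (1/0.031)·18.74·1.518^(2/3)·√0.0015 = 30.92 m³/s.
Channel B: With bottom width b = 4.02 m and side slope z = 1.1: A = (b + zy)y = (4.02 + 1.1×5.31)×5.31 = 52.36 m²; P = b + 2y√(1+z²) = 4.02 + 2×5.31×1.487 = 19.81 m. Hydraulic radius R = A/P = 52.36/19.81 = 2.644 m. Q_B = (1/0.031)·52.36·2.644^(2/3)·√0.0015 = 125.1 m³/s.
Q_A = 30.92 m³/s vs Q_B = 125.1 m³/s, so channel B carries more.

channel B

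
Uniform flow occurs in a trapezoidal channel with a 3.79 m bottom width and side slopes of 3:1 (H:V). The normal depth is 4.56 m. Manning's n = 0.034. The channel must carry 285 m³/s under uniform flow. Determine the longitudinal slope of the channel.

S = 0.0045

With bottom width b = 3.79 m and side slope z = 3: A = (b + zy)y = (3.79 + 3×4.56)×4.56 = 79.66 m²; P = b + 2y√(1+z²) = 3.79 + 2×4.56×3.162 = 32.63 m.
Hydraulic radius R = A/P = 79.66/32.63 = 2.441 m.
From Manning's equation, S = [nQ / (1 A R^(2/3))]² = [0.034 × 285 / (1 × 79.66 × 2.441^(2/3))]² = 0.0045.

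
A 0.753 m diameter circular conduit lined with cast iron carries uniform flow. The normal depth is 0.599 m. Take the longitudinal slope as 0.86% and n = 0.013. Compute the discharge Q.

For a circular section of diameter D = 0.753 m at depth y = 0.599 m, the central angle is θ = 2 arccos(1 − 2y/D) = 4.406 rad. Then A = (D²/8)(θ − sin θ) = 0.3799 m² and P = Dθ/2 = 1.659 m.
Hydraulic radius R = A/P = 0.3799/1.659 = 0.229 m.
Manning's equation: Q = (1/n) A R^(2/3) S^(1/2) = (1/0.013) × 0.3799 × 0.229^(2/3) × 0.0086^(1/2) = 1.01 m³/s.

Q = 1.01 m³/s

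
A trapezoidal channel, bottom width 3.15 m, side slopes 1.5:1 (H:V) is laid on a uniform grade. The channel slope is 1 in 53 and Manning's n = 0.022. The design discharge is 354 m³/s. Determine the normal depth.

y_n = 3.91 m

Manning's equation rearranged: A R^(2/3) = nQ / (1·√S) = 0.022 × 354 / (√0.01887) = 56.7.
At y = 4.62 m: A R^(2/3) = 82.34 — over.
At y = 3 m: A R^(2/3) = 31.96 — short.
At y = 3.91 m: A R^(2/3) = 56.77 — matches.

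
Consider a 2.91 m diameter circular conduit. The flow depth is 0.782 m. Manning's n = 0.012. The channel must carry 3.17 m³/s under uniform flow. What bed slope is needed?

S = 0.002

For a circular section of diameter D = 2.91 m at depth y = 0.782 m, the central angle is θ = 2 arccos(1 − 2y/D) = 2.18 rad. Then A = (D²/8)(θ − sin θ) = 1.439 m² and P = Dθ/2 = 3.172 m.
Hydraulic radius R = A/P = 1.439/3.172 = 0.4538 m.
From Manning's equation, S = [nQ / (1 A R^(2/3))]² = [0.012 × 3.17 / (1 × 1.439 × 0.4538^(2/3))]² = 0.002.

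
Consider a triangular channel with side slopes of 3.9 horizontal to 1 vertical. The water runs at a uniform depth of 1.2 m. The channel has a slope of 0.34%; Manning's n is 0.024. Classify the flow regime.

subcritical

For a triangular section with side slope z = 3.9: A = zy² = 3.9×1.2² = 5.616 m²; P = 2y√(1+z²) = 2×1.2×4.026 = 9.663 m.
Hydraulic radius R = A/P = 5.616/9.663 = 0.5812 m.
V = (1/n) R^(2/3) √S = (1/0.024) × 0.5812^(2/3) × √0.0034 = 1.692 m/s. Hydraulic depth D_h = A/T = 5.616/9.36 = 0.6 m.
Froude number Fr = V/√(g·D_h) = 1.692/√(9.81×0.6) = 0.697, which is less than 1, so the flow is subcritical.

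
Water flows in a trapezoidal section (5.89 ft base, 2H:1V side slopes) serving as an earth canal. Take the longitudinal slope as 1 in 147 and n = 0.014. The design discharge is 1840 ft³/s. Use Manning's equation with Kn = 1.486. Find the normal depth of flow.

Manning's equation rearranged: A R^(2/3) = nQ / (1.486·√S) = 0.014 × 1840 / (1.486 × √0.006803) = 210.2.
Try y = 6.26 ft: A R^(2/3) = 260.6 — high.
Try y = 4.01 ft: A R^(2/3) = 98.35 — low.
Try y = 5.69 ft: A R^(2/3) = 210.5 — matches.

y_n = 5.69 ft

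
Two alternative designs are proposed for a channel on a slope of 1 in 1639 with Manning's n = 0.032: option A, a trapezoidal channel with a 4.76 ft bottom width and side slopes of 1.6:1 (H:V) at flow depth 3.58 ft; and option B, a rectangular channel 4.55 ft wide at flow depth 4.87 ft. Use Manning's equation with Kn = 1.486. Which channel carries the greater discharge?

Channel A: With bottom width b = 4.76 ft and side slope z = 1.6: A = (b + zy)y = (4.76 + 1.6×3.58)×3.58 = 37.55 ft²; P = b + 2y√(1+z²) = 4.76 + 2×3.58×1.887 = 18.27 ft. Hydraulic radius R = A/P = 37.55/18.27 = 2.055 ft. Q_A = (1.486/0.032)·37.55·2.055^(2/3)·√0.0006101 = 69.62 ft³/s.
Channel B: Flow area A = b·y = 4.55 × 4.87 = 22.16 ft². Wetted perimeter P = b + 2y = 4.55 + 2×4.87 = 14.29 ft. Hydraulic radius R = A/P = 22.16/14.29 = 1.551 ft. Q_B = (1.486/0.032)·22.16·1.551^(2/3)·√0.0006101 = 34.05 ft³/s.
Q_A = 69.62 ft³/s vs Q_B = 34.05 ft³/s, so channel A carries more.

channel A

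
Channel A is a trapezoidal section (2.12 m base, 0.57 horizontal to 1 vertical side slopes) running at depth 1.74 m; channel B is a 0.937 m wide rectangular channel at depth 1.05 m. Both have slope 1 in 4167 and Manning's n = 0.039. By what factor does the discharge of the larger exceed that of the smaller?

10.7

Channel A: With bottom width b = 2.12 m and side slope z = 0.57: A = (b + zy)y = (2.12 + 0.57×1.74)×1.74 = 5.415 m²; P = b + 2y√(1+z²) = 2.12 + 2×1.74×1.151 = 6.126 m. Hydraulic radius R = A/P = 5.415/6.126 = 0.8839 m. Q_A = (1/0.039)·5.415·0.8839^(2/3)·√0.00024 = 1.981 m³/s.
Channel B: Flow area A = b·y = 0.937 × 1.05 = 0.9839 m². Wetted perimeter P = b + 2y = 0.937 + 2×1.05 = 3.037 m. Hydraulic radius R = A/P = 0.9839/3.037 = 0.324 m. Q_B = (1/0.039)·0.9839·0.324^(2/3)·√0.00024 = 0.1843 m³/s.
The larger discharge is 1.981 m³/s and the smaller is 0.1843 m³/s; the ratio is 10.7.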